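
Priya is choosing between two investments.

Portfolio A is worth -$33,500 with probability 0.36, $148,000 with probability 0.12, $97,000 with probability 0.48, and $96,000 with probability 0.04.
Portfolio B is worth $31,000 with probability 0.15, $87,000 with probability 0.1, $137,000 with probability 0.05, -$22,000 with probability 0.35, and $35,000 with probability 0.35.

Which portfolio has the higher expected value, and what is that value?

Portfolio A = 0.36 × (-33500) + 0.12 × 148000 + 0.48 × 97000 + 0.04 × 96000 = -12060 + 17760 + 46560 + 3840 = 56100
Portfolio B = 0.15 × 31000 + 0.1 × 87000 + 0.05 × 137000 + 0.35 × (-22000) + 0.35 × 35000 = 4650 + 8700 + 6850 − 7700 + 12250 = 24750

Portfolio A ($56,100)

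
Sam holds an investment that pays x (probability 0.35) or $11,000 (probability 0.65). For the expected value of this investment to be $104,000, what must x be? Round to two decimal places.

0.35·x + 0.65·11000 = 104000
0.35·x = 104000 − 7150 = 96850
x = 96850 / 0.35 = 276714.2857

x = $276,714.29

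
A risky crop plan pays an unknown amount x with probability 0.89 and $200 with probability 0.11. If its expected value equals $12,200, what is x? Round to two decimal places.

0.89·x + 0.11·200 = 12200
0.89·x = 12200 − 22 = 12178
x = 12178 / 0.89 = 13683.1461

x = $13,683.15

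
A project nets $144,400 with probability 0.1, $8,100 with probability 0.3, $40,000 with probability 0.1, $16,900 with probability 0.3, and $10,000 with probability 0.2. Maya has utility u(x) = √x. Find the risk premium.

$7,204

E[u] = 0.1·√144400 + 0.3·√8100 + 0.1·√40000 + 0.3·√16900 + 0.2·√10000 = 0.1·380 + 0.3·90 + 0.1·200 + 0.3·130 + 0.2·100 = 144
CE = (144)² = 20736
Risk premium = EV − CE = 27940 − 20736 = 7204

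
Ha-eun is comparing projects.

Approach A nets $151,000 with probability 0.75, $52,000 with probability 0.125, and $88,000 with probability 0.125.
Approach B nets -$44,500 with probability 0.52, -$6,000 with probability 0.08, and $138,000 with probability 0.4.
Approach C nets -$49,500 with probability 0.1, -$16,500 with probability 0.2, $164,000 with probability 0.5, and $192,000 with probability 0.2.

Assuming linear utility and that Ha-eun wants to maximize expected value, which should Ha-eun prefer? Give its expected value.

Approach A = 0.75 × 151000 + 0.125 × 52000 + 0.125 × 88000 = 113250 + 6500 + 11000 = 130750
Approach B = 0.52 × (-44500) + 0.08 × (-6000) + 0.4 × 138000 = -23140 − 480 + 55200 = 31580
Approach C = 0.1 × (-49500) + 0.2 × (-16500) + 0.5 × 164000 + 0.2 × 192000 = -4950 − 3300 + 82000 + 38400 = 112150

Approach A ($130,750)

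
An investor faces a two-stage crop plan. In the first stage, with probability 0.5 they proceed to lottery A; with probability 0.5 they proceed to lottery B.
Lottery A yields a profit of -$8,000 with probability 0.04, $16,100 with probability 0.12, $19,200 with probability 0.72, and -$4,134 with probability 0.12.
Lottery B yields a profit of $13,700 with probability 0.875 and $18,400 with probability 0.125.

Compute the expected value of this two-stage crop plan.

$14,613.71

EV(A) = 0.04 × (-8000) + 0.12 × 16100 + 0.72 × 19200 + 0.12 × (-4134) = -320 + 1932 + 13824 − 496.08 = 14939.92
EV(B) = 0.875 × 13700 + 0.125 × 18400 = 11987.5 + 2300 = 14287.5
Overall = 0.5 × 14939.92 + 0.5 × 14287.5 = 7469.96 + 7143.75 = 14613.71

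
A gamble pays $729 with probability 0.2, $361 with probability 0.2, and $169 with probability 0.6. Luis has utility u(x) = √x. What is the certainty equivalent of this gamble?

$289

E[u] = 0.2·√729 + 0.2·√361 + 0.6·√169 = 0.2·27 + 0.2·19 + 0.6·13 = 17
CE = (17)² = 289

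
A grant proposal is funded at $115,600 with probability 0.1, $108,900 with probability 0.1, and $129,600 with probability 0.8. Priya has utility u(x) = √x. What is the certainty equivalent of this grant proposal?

$126,025

E[u] = 0.1·√115600 + 0.1·√108900 + 0.8·√129600 = 0.1·340 + 0.1·330 + 0.8·360 = 355
CE = (355)² = 126025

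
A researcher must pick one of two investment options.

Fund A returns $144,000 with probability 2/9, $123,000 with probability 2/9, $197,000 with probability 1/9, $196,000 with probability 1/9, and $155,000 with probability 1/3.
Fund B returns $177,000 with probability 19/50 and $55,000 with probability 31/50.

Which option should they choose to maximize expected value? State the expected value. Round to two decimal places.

Fund A ($154,666.67)

Fund A = 2/9 × 144000 + 2/9 × 123000 + 1/9 × 197000 + 1/9 × 196000 + 1/3 × 155000 = 32000 + 27333.3333 + 21888.8889 + 21777.7778 + 51666.6667 = 154666.6667
Fund B = 19/50 × 177000 + 31/50 × 55000 = 67260 + 34100 = 101360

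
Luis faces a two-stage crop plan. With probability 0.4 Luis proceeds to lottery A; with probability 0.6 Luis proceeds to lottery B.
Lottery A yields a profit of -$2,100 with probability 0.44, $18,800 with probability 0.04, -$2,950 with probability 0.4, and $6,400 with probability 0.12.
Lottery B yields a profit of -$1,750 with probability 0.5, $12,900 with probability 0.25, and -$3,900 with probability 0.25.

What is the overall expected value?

$591.40

EV(A) = 0.44 × (-2100) + 0.04 × 18800 + 0.4 × (-2950) + 0.12 × 6400 = -924 + 752 − 1180 + 768 = -584
EV(B) = 0.5 × (-1750) + 0.25 × 12900 + 0.25 × (-3900) = -875 + 3225 − 975 = 1375
Overall = 0.4 × (-584) + 0.6 × 1375 = -233.6 + 825 = 591.4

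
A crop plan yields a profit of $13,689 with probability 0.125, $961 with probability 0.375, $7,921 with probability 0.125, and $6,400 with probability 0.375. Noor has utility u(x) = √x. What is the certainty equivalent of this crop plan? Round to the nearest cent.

$4,539.39

E[u] = 0.125·√13689 + 0.375·√961 + 0.125·√7921 + 0.375·√6400 = 0.125·117 + 0.375·31 + 0.125·89 + 0.375·80 = 67.375
CE = (67.375)² = 4539.390625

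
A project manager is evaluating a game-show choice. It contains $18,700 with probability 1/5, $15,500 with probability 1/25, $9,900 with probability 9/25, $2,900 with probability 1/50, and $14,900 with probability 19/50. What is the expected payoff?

EV = 1/5 × 18700 + 1/25 × 15500 + 9/25 × 9900 + 1/50 × 2900 + 19/50 × 14900 = 3740 + 620 + 3564 + 58 + 5662 = 13644

$13,644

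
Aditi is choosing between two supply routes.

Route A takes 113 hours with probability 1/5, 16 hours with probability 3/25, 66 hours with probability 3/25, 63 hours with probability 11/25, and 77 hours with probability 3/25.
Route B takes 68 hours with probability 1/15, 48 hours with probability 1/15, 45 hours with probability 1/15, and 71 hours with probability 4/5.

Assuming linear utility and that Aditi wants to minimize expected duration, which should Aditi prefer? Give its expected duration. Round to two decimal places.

Route A = 1/5 × 113 + 3/25 × 16 + 3/25 × 66 + 11/25 × 63 + 3/25 × 77 = 22.6 + 1.92 + 7.92 + 27.72 + 9.24 = 69.4
Route B = 1/15 × 68 + 1/15 × 48 + 1/15 × 45 + 4/5 × 71 = 4.5333 + 3.2 + 3 + 56.8 = 67.5333

Route B (67.53 hours)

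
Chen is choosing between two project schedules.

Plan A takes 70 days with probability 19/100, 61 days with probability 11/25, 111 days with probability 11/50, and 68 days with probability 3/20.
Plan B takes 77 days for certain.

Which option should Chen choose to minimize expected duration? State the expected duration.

Plan A (74.76 days)

Plan A = 19/100 × 70 + 11/25 × 61 + 11/50 × 111 + 3/20 × 68 = 13.3 + 26.84 + 24.42 + 10.2 = 74.76
Plan B: 77 (certain)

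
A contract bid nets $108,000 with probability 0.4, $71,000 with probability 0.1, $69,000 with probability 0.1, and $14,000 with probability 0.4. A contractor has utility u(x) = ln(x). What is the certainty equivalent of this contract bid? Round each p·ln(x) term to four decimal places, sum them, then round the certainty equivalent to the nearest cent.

$43,734.83

E[u] = 0.4·ln(108000) + 0.1·ln(71000) + 0.1·ln(69000) + 0.4·ln(14000) = 4.6360 + 1.1170 + 1.1142 + 3.8187 = 10.6859
CE = e^10.6859 ≈ 43734.83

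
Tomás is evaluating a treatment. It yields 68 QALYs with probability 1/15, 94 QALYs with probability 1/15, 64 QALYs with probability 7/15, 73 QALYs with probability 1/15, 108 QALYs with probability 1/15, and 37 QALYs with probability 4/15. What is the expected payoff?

62.6 QALYs

EV = 1/15 × 68 + 1/15 × 94 + 7/15 × 64 + 1/15 × 73 + 1/15 × 108 + 4/15 × 37 = 4.5333 + 6.2667 + 29.8667 + 4.8667 + 7.2 + 9.8667 = 62.6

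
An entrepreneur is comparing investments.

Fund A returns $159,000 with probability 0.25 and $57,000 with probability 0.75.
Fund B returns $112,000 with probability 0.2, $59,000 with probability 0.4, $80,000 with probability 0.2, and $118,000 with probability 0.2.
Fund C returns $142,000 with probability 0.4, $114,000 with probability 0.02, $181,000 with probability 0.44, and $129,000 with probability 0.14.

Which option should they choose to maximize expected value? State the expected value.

Fund A = 0.25 × 159000 + 0.75 × 57000 = 39750 + 42750 = 82500
Fund B = 0.2 × 112000 + 0.4 × 59000 + 0.2 × 80000 + 0.2 × 118000 = 22400 + 23600 + 16000 + 23600 = 85600
Fund C = 0.4 × 142000 + 0.02 × 114000 + 0.44 × 181000 + 0.14 × 129000 = 56800 + 2280 + 79640 + 18060 = 156780

Fund C ($156,780)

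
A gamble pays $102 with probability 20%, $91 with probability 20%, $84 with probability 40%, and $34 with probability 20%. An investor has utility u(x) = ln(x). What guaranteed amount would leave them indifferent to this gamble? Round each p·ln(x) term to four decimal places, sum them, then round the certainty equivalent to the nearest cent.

E[u] = 0.2·ln(102) + 0.2·ln(91) + 0.4·ln(84) + 0.2·ln(34) = 0.9250 + 0.9022 + 1.7723 + 0.7053 = 4.3048
CE = e^4.3048 ≈ 74.05

$74.05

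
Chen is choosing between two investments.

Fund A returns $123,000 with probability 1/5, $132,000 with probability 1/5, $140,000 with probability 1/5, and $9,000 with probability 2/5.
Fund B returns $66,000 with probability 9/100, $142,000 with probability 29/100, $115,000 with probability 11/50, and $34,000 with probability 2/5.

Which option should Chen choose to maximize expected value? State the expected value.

Fund A = 1/5 × 123000 + 1/5 × 132000 + 1/5 × 140000 + 2/5 × 9000 = 24600 + 26400 + 28000 + 3600 = 82600
Fund B = 9/100 × 66000 + 29/100 × 142000 + 11/50 × 115000 + 2/5 × 34000 = 5940 + 41180 + 25300 + 13600 = 86020

Fund B ($86,020)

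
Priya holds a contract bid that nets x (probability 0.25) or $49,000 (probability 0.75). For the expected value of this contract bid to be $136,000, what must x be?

x = $397,000

0.25·x + 0.75·49000 = 136000
0.25·x = 136000 − 36750 = 99250
x = 99250 / 0.25 = 397000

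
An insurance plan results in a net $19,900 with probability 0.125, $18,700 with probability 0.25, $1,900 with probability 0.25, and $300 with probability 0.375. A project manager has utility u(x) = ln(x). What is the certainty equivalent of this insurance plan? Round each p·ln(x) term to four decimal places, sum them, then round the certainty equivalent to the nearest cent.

E[u] = 0.125·ln(19900) + 0.25·ln(18700) + 0.25·ln(1900) + 0.375·ln(300) = 1.2373 + 2.4591 + 1.8874 + 2.1389 = 7.7227
CE = e^7.7227 ≈ 2259.05

$2,259.05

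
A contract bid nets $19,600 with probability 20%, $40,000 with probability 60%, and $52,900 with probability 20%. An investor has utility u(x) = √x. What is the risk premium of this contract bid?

$864

E[u] = 0.2·√19600 + 0.6·√40000 + 0.2·√52900 = 0.2·140 + 0.6·200 + 0.2·230 = 194
CE = (194)² = 37636
Risk premium = EV − CE = 38500 − 37636 = 864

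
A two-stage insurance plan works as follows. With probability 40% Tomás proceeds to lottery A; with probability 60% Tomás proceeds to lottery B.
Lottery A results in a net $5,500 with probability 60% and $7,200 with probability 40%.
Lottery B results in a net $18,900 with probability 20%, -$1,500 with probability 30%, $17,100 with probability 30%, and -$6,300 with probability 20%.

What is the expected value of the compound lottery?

$6,792

EV(A) = 0.6 × 5500 + 0.4 × 7200 = 3300 + 2880 = 6180
EV(B) = 0.2 × 18900 + 0.3 × (-1500) + 0.3 × 17100 + 0.2 × (-6300) = 3780 − 450 + 5130 − 1260 = 7200
Overall = 0.4 × 6180 + 0.6 × 7200 = 2472 + 4320 = 6792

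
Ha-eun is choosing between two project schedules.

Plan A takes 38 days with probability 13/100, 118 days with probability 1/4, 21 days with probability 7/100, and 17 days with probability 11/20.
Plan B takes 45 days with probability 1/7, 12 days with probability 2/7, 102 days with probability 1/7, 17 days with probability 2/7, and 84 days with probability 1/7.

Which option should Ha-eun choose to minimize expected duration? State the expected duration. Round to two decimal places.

Plan A = 13/100 × 38 + 1/4 × 118 + 7/100 × 21 + 11/20 × 17 = 4.94 + 29.5 + 1.47 + 9.35 = 45.26
Plan B = 1/7 × 45 + 2/7 × 12 + 1/7 × 102 + 2/7 × 17 + 1/7 × 84 = 6.4286 + 3.4286 + 14.5714 + 4.8571 + 12 = 41.2857

Plan B (41.29 days)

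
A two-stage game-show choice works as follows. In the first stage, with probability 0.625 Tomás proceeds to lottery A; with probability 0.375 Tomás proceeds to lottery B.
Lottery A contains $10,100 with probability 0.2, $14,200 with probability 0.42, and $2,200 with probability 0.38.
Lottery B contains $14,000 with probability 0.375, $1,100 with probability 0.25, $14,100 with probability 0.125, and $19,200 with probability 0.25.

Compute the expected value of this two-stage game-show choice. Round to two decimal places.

$10,045.31

EV(A) = 0.2 × 10100 + 0.42 × 14200 + 0.38 × 2200 = 2020 + 5964 + 836 = 8820
EV(B) = 0.375 × 14000 + 0.25 × 1100 + 0.125 × 14100 + 0.25 × 19200 = 5250 + 275 + 1762.5 + 4800 = 12087.5
Overall = 0.625 × 8820 + 0.375 × 12087.5 = 5512.5 + 4532.8125 = 10045.3125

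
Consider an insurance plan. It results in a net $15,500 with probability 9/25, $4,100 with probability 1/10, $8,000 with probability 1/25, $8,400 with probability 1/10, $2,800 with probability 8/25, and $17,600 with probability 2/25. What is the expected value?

$9,454

EV = 9/25 × 15500 + 1/10 × 4100 + 1/25 × 8000 + 1/10 × 8400 + 8/25 × 2800 + 2/25 × 17600 = 5580 + 410 + 320 + 840 + 896 + 1408 = 9454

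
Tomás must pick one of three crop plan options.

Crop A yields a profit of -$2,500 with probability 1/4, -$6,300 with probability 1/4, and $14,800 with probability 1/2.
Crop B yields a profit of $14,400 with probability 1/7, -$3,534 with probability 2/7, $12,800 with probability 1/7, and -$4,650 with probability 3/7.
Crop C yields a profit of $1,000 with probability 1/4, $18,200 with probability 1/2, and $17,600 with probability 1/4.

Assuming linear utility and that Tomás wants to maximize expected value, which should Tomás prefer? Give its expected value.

Crop A = 1/4 × (-2500) + 1/4 × (-6300) + 1/2 × 14800 = -625 − 1575 + 7400 = 5200
Crop B = 1/7 × 14400 + 2/7 × (-3534) + 1/7 × 12800 + 3/7 × (-4650) = 2057.1429 − 1009.7143 + 1828.5714 − 1992.8571 = 883.1429
Crop C = 1/4 × 1000 + 1/2 × 18200 + 1/4 × 17600 = 250 + 9100 + 4400 = 13750

Crop C ($13,750)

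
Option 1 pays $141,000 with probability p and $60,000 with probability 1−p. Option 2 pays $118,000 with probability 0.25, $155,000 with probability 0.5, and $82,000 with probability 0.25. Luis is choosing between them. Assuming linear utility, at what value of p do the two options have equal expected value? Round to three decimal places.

EV(Option 2) = 0.25 × 118000 + 0.5 × 155000 + 0.25 × 82000 = 29500 + 77500 + 20500 = 127500
p·141000 + (1−p)·60000 = 127500
81000p + 60000 = 127500
p = (127500 − 60000) / 81000

p = 0.833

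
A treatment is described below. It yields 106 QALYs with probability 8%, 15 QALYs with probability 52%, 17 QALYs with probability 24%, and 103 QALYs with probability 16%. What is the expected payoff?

EV = 0.08 × 106 + 0.52 × 15 + 0.24 × 17 + 0.16 × 103 = 8.48 + 7.8 + 4.08 + 16.48 = 36.84

36.84 QALYs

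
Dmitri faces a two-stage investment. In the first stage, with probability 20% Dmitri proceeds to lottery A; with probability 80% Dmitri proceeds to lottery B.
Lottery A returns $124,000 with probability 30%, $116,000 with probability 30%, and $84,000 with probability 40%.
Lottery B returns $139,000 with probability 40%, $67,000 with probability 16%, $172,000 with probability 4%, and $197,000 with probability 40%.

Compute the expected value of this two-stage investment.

EV(A) = 0.3 × 124000 + 0.3 × 116000 + 0.4 × 84000 = 37200 + 34800 + 33600 = 105600
EV(B) = 0.4 × 139000 + 0.16 × 67000 + 0.04 × 172000 + 0.4 × 197000 = 55600 + 10720 + 6880 + 78800 = 152000
Overall = 0.2 × 105600 + 0.8 × 152000 = 21120 + 121600 = 142720

$142,720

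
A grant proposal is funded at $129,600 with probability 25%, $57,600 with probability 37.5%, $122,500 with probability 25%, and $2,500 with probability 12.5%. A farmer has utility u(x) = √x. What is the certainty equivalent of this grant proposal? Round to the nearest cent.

$74,939.06

E[u] = 0.25·√129600 + 0.375·√57600 + 0.25·√122500 + 0.125·√2500 = 0.25·360 + 0.375·240 + 0.25·350 + 0.125·50 = 273.75
CE = (273.75)² = 74939.0625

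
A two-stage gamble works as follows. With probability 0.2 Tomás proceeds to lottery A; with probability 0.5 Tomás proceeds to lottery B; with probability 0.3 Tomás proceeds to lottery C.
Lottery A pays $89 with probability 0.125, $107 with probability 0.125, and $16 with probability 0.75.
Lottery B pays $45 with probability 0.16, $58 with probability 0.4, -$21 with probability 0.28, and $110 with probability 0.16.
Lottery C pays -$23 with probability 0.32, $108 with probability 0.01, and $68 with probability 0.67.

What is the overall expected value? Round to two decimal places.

EV(A) = 0.125 × 89 + 0.125 × 107 + 0.75 × 16 = 11.125 + 13.375 + 12 = 36.5
EV(B) = 0.16 × 45 + 0.4 × 58 + 0.28 × (-21) + 0.16 × 110 = 7.2 + 23.2 − 5.88 + 17.6 = 42.12
EV(C) = 0.32 × (-23) + 0.01 × 108 + 0.67 × 68 = -7.36 + 1.08 + 45.56 = 39.28
Overall = 0.2 × 36.5 + 0.5 × 42.12 + 0.3 × 39.28 = 7.3 + 21.06 + 11.784 = 40.144

$40.14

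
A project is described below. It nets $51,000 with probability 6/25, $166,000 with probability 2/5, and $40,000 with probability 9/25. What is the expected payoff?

$93,040

EV = 6/25 × 51000 + 2/5 × 166000 + 9/25 × 40000 = 12240 + 66400 + 14400 = 93040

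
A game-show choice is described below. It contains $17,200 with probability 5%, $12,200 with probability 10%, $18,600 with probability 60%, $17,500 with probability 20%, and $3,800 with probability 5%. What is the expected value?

$16,930

EV = 0.05 × 17200 + 0.1 × 12200 + 0.6 × 18600 + 0.2 × 17500 + 0.05 × 3800 = 860 + 1220 + 11160 + 3500 + 190 = 16930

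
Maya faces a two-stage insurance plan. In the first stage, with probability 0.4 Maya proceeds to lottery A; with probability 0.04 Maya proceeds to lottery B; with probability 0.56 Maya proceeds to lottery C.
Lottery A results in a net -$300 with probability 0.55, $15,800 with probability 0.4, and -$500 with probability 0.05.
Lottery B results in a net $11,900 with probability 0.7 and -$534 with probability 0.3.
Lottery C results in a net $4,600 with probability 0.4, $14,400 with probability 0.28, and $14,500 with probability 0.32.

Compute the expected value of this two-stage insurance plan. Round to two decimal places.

$8,665.51

EV(A) = 0.55 × (-300) + 0.4 × 15800 + 0.05 × (-500) = -165 + 6320 − 25 = 6130
EV(B) = 0.7 × 11900 + 0.3 × (-534) = 8330 − 160.2 = 8169.8
EV(C) = 0.4 × 4600 + 0.28 × 14400 + 0.32 × 14500 = 1840 + 4032 + 4640 = 10512
Overall = 0.4 × 6130 + 0.04 × 8169.8 + 0.56 × 10512 = 2452 + 326.792 + 5886.72 = 8665.512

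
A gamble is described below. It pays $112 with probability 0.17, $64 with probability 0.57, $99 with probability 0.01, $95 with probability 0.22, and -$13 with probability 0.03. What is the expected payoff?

EV = 0.17 × 112 + 0.57 × 64 + 0.01 × 99 + 0.22 × 95 + 0.03 × (-13) = 19.04 + 36.48 + 0.99 + 20.9 − 0.39 = 77.02

$77.02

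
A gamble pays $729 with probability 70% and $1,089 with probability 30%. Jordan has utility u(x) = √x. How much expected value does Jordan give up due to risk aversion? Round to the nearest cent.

$7.56

E[u] = 0.7·√729 + 0.3·√1089 = 0.7·27 + 0.3·33 = 28.8
CE = (28.8)² = 829.44
Risk premium = EV − CE = 837 − 829.44 = 7.56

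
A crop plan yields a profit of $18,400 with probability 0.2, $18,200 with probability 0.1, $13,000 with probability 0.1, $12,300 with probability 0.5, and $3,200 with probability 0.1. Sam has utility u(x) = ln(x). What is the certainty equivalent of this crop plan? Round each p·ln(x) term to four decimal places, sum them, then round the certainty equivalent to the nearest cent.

$12,185.48

E[u] = 0.2·ln(18400) + 0.1·ln(18200) + 0.1·ln(13000) + 0.5·ln(12300) + 0.1·ln(3200) = 1.9640 + 0.9809 + 0.9473 + 4.7087 + 0.8071 = 9.4080
CE = e^9.4080 ≈ 12185.48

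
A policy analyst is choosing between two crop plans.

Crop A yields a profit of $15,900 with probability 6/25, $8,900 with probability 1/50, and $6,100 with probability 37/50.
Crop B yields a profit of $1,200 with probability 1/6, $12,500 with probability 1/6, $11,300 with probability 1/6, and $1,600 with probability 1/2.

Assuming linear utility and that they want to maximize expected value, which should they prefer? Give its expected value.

Crop A ($8,508)

Crop A = 6/25 × 15900 + 1/50 × 8900 + 37/50 × 6100 = 3816 + 178 + 4514 = 8508
Crop B = 1/6 × 1200 + 1/6 × 12500 + 1/6 × 11300 + 1/2 × 1600 = 200 + 2083.3333 + 1883.3333 + 800 = 4966.6667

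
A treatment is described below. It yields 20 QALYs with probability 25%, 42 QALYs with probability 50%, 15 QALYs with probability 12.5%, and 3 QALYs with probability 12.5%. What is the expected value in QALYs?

28.25 QALYs

EV = 0.25 × 20 + 0.5 × 42 + 0.125 × 15 + 0.125 × 3 = 5 + 21 + 1.875 + 0.375 = 28.25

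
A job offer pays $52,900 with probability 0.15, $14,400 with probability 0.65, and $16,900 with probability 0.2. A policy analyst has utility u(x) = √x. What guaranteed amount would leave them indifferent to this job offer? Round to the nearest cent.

$19,182.25

E[u] = 0.15·√52900 + 0.65·√14400 + 0.2·√16900 = 0.15·230 + 0.65·120 + 0.2·130 = 138.5
CE = (138.5)² = 19182.25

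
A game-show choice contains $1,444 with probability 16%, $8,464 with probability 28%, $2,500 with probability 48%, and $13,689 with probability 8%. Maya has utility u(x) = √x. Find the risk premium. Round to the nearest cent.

E[u] = 0.16·√1444 + 0.28·√8464 + 0.48·√2500 + 0.08·√13689 = 0.16·38 + 0.28·92 + 0.48·50 + 0.08·117 = 65.2
CE = (65.2)² = 4251.04
Risk premium = EV − CE = 4896.08 − 4251.04 = 645.04

$645.04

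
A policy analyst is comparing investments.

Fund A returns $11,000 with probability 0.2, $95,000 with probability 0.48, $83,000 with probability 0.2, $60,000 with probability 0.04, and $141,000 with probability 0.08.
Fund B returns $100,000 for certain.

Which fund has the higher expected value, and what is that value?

Fund A = 0.2 × 11000 + 0.48 × 95000 + 0.2 × 83000 + 0.04 × 60000 + 0.08 × 141000 = 2200 + 45600 + 16600 + 2400 + 11280 = 78080
Fund B: 100000 (certain)

Fund B ($100,000)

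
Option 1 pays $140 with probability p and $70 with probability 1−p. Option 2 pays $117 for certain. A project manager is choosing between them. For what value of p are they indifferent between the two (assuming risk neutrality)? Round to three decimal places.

p = 0.671

p·140 + (1−p)·70 = 117
70p + 70 = 117
p = (117 − 70) / 70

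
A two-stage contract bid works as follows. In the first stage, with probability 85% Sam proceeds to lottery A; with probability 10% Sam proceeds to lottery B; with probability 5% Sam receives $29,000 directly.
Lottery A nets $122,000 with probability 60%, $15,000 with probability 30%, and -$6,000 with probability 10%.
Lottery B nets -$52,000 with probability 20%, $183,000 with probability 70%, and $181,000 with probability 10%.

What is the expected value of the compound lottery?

$80,565

EV(A) = 0.6 × 122000 + 0.3 × 15000 + 0.1 × (-6000) = 73200 + 4500 − 600 = 77100
EV(B) = 0.2 × (-52000) + 0.7 × 183000 + 0.1 × 181000 = -10400 + 128100 + 18100 = 135800
Branch C: 29000 (certain)
Overall = 0.85 × 77100 + 0.1 × 135800 + 0.05 × 29000 = 65535 + 13580 + 1450 = 80565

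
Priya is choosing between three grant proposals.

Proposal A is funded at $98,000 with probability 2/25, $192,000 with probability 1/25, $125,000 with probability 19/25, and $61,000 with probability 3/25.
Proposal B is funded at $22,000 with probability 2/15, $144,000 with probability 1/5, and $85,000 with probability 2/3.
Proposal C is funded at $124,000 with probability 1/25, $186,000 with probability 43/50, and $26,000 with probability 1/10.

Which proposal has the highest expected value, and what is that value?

Proposal C ($167,520)

Proposal A = 2/25 × 98000 + 1/25 × 192000 + 19/25 × 125000 + 3/25 × 61000 = 7840 + 7680 + 95000 + 7320 = 117840
Proposal B = 2/15 × 22000 + 1/5 × 144000 + 2/3 × 85000 = 2933.3333 + 28800 + 56666.6667 = 88400
Proposal C = 1/25 × 124000 + 43/50 × 186000 + 1/10 × 26000 = 4960 + 159960 + 2600 = 167520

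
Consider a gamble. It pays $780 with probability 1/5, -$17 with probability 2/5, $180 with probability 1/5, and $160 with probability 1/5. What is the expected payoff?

$217.20

EV = 1/5 × 780 + 2/5 × (-17) + 1/5 × 180 + 1/5 × 160 = 156 − 6.8 + 36 + 32 = 217.2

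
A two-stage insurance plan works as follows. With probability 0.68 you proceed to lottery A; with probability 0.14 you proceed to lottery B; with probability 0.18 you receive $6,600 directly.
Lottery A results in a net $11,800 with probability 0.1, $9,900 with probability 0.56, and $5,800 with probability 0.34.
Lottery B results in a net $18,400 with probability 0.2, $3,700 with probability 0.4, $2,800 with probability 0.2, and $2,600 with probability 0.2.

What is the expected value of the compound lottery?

EV(A) = 0.1 × 11800 + 0.56 × 9900 + 0.34 × 5800 = 1180 + 5544 + 1972 = 8696
EV(B) = 0.2 × 18400 + 0.4 × 3700 + 0.2 × 2800 + 0.2 × 2600 = 3680 + 1480 + 560 + 520 = 6240
Branch C: 6600 (certain)
Overall = 0.68 × 8696 + 0.14 × 6240 + 0.18 × 6600 = 5913.28 + 873.6 + 1188 = 7974.88

$7,974.88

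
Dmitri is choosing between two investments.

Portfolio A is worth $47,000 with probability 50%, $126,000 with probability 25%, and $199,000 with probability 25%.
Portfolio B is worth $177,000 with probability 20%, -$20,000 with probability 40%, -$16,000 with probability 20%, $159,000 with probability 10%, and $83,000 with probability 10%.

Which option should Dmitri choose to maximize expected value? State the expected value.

Portfolio A = 0.5 × 47000 + 0.25 × 126000 + 0.25 × 199000 = 23500 + 31500 + 49750 = 104750
Portfolio B = 0.2 × 177000 + 0.4 × (-20000) + 0.2 × (-16000) + 0.1 × 159000 + 0.1 × 83000 = 35400 − 8000 − 3200 + 15900 + 8300 = 48400

Portfolio A ($104,750)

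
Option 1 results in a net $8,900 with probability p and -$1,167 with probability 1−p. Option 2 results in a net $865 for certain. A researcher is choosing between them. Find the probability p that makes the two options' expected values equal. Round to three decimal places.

p·8900 + (1−p)·(-1167) = 865
10067p − 1167 = 865
p = (865 + 1167) / 10067

p = 0.202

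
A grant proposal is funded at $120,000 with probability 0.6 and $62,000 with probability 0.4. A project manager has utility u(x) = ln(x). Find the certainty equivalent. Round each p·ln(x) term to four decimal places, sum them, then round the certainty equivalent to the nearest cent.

$92,143.28

E[u] = 0.6·ln(120000) + 0.4·ln(62000) = 7.0171 + 4.4140 = 11.4311
CE = e^11.4311 ≈ 92143.28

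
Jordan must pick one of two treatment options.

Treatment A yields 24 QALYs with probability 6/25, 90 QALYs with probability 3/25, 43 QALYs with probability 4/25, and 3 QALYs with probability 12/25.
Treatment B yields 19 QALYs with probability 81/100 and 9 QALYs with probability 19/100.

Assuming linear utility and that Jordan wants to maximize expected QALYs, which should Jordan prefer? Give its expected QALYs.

Treatment A (24.88 QALYs)

Treatment A = 6/25 × 24 + 3/25 × 90 + 4/25 × 43 + 12/25 × 3 = 5.76 + 10.8 + 6.88 + 1.44 = 24.88
Treatment B = 81/100 × 19 + 19/100 × 9 = 15.39 + 1.71 = 17.1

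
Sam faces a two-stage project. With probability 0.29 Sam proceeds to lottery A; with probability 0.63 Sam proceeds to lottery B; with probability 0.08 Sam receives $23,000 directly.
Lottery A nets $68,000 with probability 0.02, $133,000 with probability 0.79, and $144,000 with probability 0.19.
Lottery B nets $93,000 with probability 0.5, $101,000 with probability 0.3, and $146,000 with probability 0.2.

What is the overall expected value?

$107,419.10

EV(A) = 0.02 × 68000 + 0.79 × 133000 + 0.19 × 144000 = 1360 + 105070 + 27360 = 133790
EV(B) = 0.5 × 93000 + 0.3 × 101000 + 0.2 × 146000 = 46500 + 30300 + 29200 = 106000
Branch C: 23000 (certain)
Overall = 0.29 × 133790 + 0.63 × 106000 + 0.08 × 23000 = 38799.1 + 66780 + 1840 = 107419.1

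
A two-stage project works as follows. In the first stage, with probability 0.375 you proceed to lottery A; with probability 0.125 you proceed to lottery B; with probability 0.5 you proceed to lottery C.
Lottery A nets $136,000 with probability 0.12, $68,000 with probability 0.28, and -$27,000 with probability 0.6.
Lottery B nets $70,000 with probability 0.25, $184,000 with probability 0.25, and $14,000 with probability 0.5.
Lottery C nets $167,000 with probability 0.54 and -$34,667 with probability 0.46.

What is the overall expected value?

EV(A) = 0.12 × 136000 + 0.28 × 68000 + 0.6 × (-27000) = 16320 + 19040 − 16200 = 19160
EV(B) = 0.25 × 70000 + 0.25 × 184000 + 0.5 × 14000 = 17500 + 46000 + 7000 = 70500
EV(C) = 0.54 × 167000 + 0.46 × (-34667) = 90180 − 15946.82 = 74233.18
Overall = 0.375 × 19160 + 0.125 × 70500 + 0.5 × 74233.18 = 7185 + 8812.5 + 37116.59 = 53114.09

$53,114.09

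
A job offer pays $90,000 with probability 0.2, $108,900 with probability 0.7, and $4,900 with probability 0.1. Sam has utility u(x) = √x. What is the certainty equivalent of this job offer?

E[u] = 0.2·√90000 + 0.7·√108900 + 0.1·√4900 = 0.2·300 + 0.7·330 + 0.1·70 = 298
CE = (298)² = 88804

$88,804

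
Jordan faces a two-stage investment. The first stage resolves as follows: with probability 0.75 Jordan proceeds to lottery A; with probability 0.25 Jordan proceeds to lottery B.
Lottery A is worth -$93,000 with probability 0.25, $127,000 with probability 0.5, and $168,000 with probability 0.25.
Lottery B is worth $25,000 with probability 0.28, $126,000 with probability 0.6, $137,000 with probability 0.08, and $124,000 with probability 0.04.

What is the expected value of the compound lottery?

$86,317.50

EV(A) = 0.25 × (-93000) + 0.5 × 127000 + 0.25 × 168000 = -23250 + 63500 + 42000 = 82250
EV(B) = 0.28 × 25000 + 0.6 × 126000 + 0.08 × 137000 + 0.04 × 124000 = 7000 + 75600 + 10960 + 4960 = 98520
Overall = 0.75 × 82250 + 0.25 × 98520 = 61687.5 + 24630 = 86317.5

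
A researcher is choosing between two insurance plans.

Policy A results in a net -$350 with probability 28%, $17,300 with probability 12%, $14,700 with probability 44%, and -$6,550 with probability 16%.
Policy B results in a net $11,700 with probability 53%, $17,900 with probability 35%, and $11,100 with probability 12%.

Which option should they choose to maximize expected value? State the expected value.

Policy A = 0.28 × (-350) + 0.12 × 17300 + 0.44 × 14700 + 0.16 × (-6550) = -98 + 2076 + 6468 − 1048 = 7398
Policy B = 0.53 × 11700 + 0.35 × 17900 + 0.12 × 11100 = 6201 + 6265 + 1332 = 13798

Policy B ($13,798)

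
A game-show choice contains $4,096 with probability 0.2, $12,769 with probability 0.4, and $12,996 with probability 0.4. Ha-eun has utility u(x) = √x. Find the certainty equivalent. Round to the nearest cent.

$10,732.96

E[u] = 0.2·√4096 + 0.4·√12769 + 0.4·√12996 = 0.2·64 + 0.4·113 + 0.4·114 = 103.6
CE = (103.6)² = 10732.96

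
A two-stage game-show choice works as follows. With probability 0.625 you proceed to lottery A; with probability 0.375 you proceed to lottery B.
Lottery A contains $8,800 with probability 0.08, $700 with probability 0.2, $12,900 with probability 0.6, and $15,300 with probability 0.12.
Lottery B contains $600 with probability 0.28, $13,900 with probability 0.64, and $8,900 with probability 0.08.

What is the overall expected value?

EV(A) = 0.08 × 8800 + 0.2 × 700 + 0.6 × 12900 + 0.12 × 15300 = 704 + 140 + 7740 + 1836 = 10420
EV(B) = 0.28 × 600 + 0.64 × 13900 + 0.08 × 8900 = 168 + 8896 + 712 = 9776
Overall = 0.625 × 10420 + 0.375 × 9776 = 6512.5 + 3666 = 10178.5

$10,178.50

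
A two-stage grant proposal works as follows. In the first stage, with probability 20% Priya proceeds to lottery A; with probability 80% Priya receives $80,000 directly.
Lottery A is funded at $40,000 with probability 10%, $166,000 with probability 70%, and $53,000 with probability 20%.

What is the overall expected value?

$90,160

EV(A) = 0.1 × 40000 + 0.7 × 166000 + 0.2 × 53000 = 4000 + 116200 + 10600 = 130800
Branch B: 80000 (certain)
Overall = 0.2 × 130800 + 0.8 × 80000 = 26160 + 64000 = 90160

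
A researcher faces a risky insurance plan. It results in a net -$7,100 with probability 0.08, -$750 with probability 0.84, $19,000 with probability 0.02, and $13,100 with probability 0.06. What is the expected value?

EV = 0.08 × (-7100) + 0.84 × (-750) + 0.02 × 19000 + 0.06 × 13100 = -568 − 630 + 380 + 786 = -32

-$32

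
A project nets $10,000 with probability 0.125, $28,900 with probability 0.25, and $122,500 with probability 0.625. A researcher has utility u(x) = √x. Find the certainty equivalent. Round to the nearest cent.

E[u] = 0.125·√10000 + 0.25·√28900 + 0.625·√122500 = 0.125·100 + 0.25·170 + 0.625·350 = 273.75
CE = (273.75)² = 74939.0625

$74,939.06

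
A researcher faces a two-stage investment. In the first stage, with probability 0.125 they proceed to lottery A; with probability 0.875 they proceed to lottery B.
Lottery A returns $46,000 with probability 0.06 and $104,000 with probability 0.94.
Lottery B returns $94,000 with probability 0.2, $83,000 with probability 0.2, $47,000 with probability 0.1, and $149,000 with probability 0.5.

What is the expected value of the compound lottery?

$112,840

EV(A) = 0.06 × 46000 + 0.94 × 104000 = 2760 + 97760 = 100520
EV(B) = 0.2 × 94000 + 0.2 × 83000 + 0.1 × 47000 + 0.5 × 149000 = 18800 + 16600 + 4700 + 74500 = 114600
Overall = 0.125 × 100520 + 0.875 × 114600 = 12565 + 100275 = 112840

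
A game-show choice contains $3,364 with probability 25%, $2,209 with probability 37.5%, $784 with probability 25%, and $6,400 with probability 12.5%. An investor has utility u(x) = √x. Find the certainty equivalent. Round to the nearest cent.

E[u] = 0.25·√3364 + 0.375·√2209 + 0.25·√784 + 0.125·√6400 = 0.25·58 + 0.375·47 + 0.25·28 + 0.125·80 = 49.125
CE = (49.125)² = 2413.265625

$2,413.27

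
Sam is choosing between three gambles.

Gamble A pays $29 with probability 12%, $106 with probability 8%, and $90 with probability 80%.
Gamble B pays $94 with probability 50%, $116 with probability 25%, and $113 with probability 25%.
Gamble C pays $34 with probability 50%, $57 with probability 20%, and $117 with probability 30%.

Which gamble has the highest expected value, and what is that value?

Gamble B ($104.25)

Gamble A = 0.12 × 29 + 0.08 × 106 + 0.8 × 90 = 3.48 + 8.48 + 72 = 83.96
Gamble B = 0.5 × 94 + 0.25 × 116 + 0.25 × 113 = 47 + 29 + 28.25 = 104.25
Gamble C = 0.5 × 34 + 0.2 × 57 + 0.3 × 117 = 17 + 11.4 + 35.1 = 63.5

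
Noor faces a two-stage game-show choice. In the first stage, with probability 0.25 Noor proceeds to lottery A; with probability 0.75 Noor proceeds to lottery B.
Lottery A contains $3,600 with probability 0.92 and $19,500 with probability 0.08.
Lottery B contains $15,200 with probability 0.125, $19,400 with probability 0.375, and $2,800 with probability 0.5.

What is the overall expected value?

$9,149.25

EV(A) = 0.92 × 3600 + 0.08 × 19500 = 3312 + 1560 = 4872
EV(B) = 0.125 × 15200 + 0.375 × 19400 + 0.5 × 2800 = 1900 + 7275 + 1400 = 10575
Overall = 0.25 × 4872 + 0.75 × 10575 = 1218 + 7931.25 = 9149.25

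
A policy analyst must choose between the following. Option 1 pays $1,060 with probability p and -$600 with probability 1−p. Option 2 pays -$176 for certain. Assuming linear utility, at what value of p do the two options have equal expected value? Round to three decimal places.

p = 0.255

p·1060 + (1−p)·(-600) = -176
1660p − 600 = -176
p = (-176 + 600) / 1660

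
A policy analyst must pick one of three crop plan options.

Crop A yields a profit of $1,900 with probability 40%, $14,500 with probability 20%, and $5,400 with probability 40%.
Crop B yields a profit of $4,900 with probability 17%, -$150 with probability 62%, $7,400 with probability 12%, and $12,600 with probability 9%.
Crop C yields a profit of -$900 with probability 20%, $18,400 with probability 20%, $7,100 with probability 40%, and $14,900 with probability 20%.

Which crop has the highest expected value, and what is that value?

Crop A = 0.4 × 1900 + 0.2 × 14500 + 0.4 × 5400 = 760 + 2900 + 2160 = 5820
Crop B = 0.17 × 4900 + 0.62 × (-150) + 0.12 × 7400 + 0.09 × 12600 = 833 − 93 + 888 + 1134 = 2762
Crop C = 0.2 × (-900) + 0.2 × 18400 + 0.4 × 7100 + 0.2 × 14900 = -180 + 3680 + 2840 + 2980 = 9320

Crop C ($9,320)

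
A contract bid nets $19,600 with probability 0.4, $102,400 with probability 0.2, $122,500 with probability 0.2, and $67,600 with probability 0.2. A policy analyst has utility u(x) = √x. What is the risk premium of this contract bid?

$7,776

E[u] = 0.4·√19600 + 0.2·√102400 + 0.2·√122500 + 0.2·√67600 = 0.4·140 + 0.2·320 + 0.2·350 + 0.2·260 = 242
CE = (242)² = 58564
Risk premium = EV − CE = 66340 − 58564 = 7776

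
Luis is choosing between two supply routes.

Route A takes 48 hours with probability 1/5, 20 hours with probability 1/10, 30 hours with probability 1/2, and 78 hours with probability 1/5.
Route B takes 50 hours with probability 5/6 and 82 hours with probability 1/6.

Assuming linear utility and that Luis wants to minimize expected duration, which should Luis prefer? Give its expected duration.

Route A = 1/5 × 48 + 1/10 × 20 + 1/2 × 30 + 1/5 × 78 = 9.6 + 2 + 15 + 15.6 = 42.2
Route B = 5/6 × 50 + 1/6 × 82 = 41.6667 + 13.6667 = 55.3333

Route A (42.2 hours)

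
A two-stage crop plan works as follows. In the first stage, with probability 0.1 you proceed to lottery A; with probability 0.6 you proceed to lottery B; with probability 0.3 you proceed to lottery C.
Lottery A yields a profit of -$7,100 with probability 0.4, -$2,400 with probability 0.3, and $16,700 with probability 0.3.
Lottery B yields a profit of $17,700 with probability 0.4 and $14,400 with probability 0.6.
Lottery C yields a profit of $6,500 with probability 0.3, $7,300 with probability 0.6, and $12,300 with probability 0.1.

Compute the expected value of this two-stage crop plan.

EV(A) = 0.4 × (-7100) + 0.3 × (-2400) + 0.3 × 16700 = -2840 − 720 + 5010 = 1450
EV(B) = 0.4 × 17700 + 0.6 × 14400 = 7080 + 8640 = 15720
EV(C) = 0.3 × 6500 + 0.6 × 7300 + 0.1 × 12300 = 1950 + 4380 + 1230 = 7560
Overall = 0.1 × 1450 + 0.6 × 15720 + 0.3 × 7560 = 145 + 9432 + 2268 = 11845

$11,845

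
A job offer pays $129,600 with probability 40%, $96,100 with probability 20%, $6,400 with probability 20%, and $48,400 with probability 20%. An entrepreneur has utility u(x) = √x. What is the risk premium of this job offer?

$11,264

E[u] = 0.4·√129600 + 0.2·√96100 + 0.2·√6400 + 0.2·√48400 = 0.4·360 + 0.2·310 + 0.2·80 + 0.2·220 = 266
CE = (266)² = 70756
Risk premium = EV − CE = 82020 − 70756 = 11264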